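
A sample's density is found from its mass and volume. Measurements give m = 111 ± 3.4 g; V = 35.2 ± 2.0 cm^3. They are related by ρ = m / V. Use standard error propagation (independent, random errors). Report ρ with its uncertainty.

3.15 ± 0.204 g/cm^3

Each factor contributes (exponent × relative error)² to (δρ/ρ)²:
  (1·δm/m)² = (1×0.0306)² = 0.000938;  (-1·δV/V)² = (-1×0.0568)² = 0.00323
δρ/ρ = √(0.00417) = 0.0645
ρ = 3.15 g/cm^3, so δρ = 0.0645 × 3.15 = 0.204 g/cm^3.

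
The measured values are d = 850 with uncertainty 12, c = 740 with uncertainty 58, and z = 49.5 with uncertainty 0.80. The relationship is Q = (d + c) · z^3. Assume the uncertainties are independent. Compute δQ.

Let u = d + c = 1590. δu = √(δd² + δc²) = √(144 + 3360) = 59.2, so δu/u = 0.0373.
Q is then a monomial in u, z:
δQ/Q = √((δu/u)² + (3·δz/z)²) = √(0.00139 + 0.00235) = 0.0611
Q = 1.93e+08, so δQ = 0.0611 × 1.93e+08 = 1.18e+07.

1.18e+07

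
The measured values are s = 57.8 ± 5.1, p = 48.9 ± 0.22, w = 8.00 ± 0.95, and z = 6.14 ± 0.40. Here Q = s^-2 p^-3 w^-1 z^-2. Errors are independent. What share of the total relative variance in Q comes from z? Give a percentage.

(δQ/Q)² = (-2·δs/s)² + (-3·δp/p)² + (-1·δw/w)² + (-2·δz/z)²
  s term: (-2×0.0882)² = 0.0311
  p term: (-3×0.00450)² = 0.000182
  w term: (-1×0.119)² = 0.0141
  z term: (-2×0.0651)² = 0.0170
Total = 0.0624. Share from z = 0.0170/0.0624 = 0.272.

27.2%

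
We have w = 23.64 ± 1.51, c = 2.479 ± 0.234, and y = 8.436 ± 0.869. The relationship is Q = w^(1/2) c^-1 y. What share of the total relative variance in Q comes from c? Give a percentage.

43.4%

(δQ/Q)² = (½·δw/w)² + (-1·δc/c)² + (1·δy/y)²
  w term: (0.5×0.0639)² = 0.00102
  c term: (-1×0.0944)² = 0.00891
  y term: (1×0.103)² = 0.0106
Total = 0.0205. Share from c = 0.00891/0.0205 = 0.434.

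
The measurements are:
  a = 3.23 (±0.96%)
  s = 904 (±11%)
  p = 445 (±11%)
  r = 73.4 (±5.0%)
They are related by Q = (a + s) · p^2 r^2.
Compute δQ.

Let u = a + s = 907. δu = √(δa² + δs²) = √(0.000961 + 9890) = 99.4, so δu/u = 0.110.
Q is then a monomial in u, p, r:
δQ/Q = √((δu/u)² + (2·δp/p)² + (2·δr/r)²) = √(0.0120 + 0.0484 + 0.0100) = 0.265
Q = 9.68e+11, so δQ = 0.265 × 9.68e+11 = 2.57e+11.

2.57e+11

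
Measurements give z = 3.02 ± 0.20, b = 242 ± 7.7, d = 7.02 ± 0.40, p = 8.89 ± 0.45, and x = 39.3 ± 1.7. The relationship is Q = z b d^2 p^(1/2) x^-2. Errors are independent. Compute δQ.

For a monomial Q ∝ z, b, d^2, p^(1/2), x^-2, fractional errors add in quadrature:
  (1·δz/z)² = (1×0.0662)² = 0.00439;  (1·δb/b)² = (1×0.0318)² = 0.00101;  (2·δd/d)² = (2×0.0570)² = 0.0130;  (½·δp/p)² = (0.5×0.0506)² = 0.000641;  (-2·δx/x)² = (-2×0.0433)² = 0.00748
δQ/Q = √(0.0265) = 0.163
Q = 69.5, so δQ = 0.163 × 69.5 = 11.3.

11.3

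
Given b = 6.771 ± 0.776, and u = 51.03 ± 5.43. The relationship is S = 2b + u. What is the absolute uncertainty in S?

5.65

Each term contributes (cᵢ δxᵢ)² to (δS)²:
  (2·δb)² = 2.41;  (δu)² = 29.5
δS = √(31.9) = 5.65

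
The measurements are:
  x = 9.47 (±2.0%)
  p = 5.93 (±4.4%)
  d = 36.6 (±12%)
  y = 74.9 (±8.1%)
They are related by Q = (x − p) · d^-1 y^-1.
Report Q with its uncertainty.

0.00129 ± 0.000221

Let u = x − p = 3.54. δu = √(δx² + δp²) = √(0.0359 + 0.0681) = 0.322, so δu/u = 0.0911.
Q is then a monomial in u, d, y:
δQ/Q = √((δu/u)² + (-1·δd/d)² + (-1·δy/y)²) = √(0.00830 + 0.0144 + 0.00656) = 0.171
Q = 0.00129, so δQ = 0.171 × 0.00129 = 0.000221.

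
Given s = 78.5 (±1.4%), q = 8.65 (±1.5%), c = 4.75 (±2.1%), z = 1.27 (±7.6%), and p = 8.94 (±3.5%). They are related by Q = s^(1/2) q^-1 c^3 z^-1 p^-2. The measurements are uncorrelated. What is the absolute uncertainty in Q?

0.132

Products/powers → add relative errors in quadrature, weighted by exponent:
  (½·δs/s)² = (0.5×0.0140)² = 4.9e-05;  (-1·δq/q)² = (-1×0.0150)² = 0.000225;  (3·δc/c)² = (3×0.0210)² = 0.00397;  (-1·δz/z)² = (-1×0.0760)² = 0.00578;  (-2·δp/p)² = (-2×0.0350)² = 0.00490
δQ/Q = √(0.0149) = 0.122
Q = 1.08, so δQ = 0.122 × 1.08 = 0.132.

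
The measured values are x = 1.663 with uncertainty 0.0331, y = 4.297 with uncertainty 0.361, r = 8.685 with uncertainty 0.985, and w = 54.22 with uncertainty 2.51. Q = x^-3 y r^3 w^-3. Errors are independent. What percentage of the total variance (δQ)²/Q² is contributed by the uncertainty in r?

(δQ/Q)² = (-3·δx/x)² + (1·δy/y)² + (3·δr/r)² + (-3·δw/w)²
  x term: (-3×0.0199)² = 0.00357
  y term: (1×0.0840)² = 0.00706
  r term: (3×0.113)² = 0.116
  w term: (-3×0.0463)² = 0.0193
Total = 0.146. Share from r = 0.116/0.146 = 0.795.

79.5%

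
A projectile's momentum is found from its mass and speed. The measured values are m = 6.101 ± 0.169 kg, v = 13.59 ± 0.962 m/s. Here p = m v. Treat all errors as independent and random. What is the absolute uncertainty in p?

p is a product of powers, so relative uncertainties combine in quadrature:
  (1·δm/m)² = (1×0.0277)² = 0.000767;  (1·δv/v)² = (1×0.0708)² = 0.00501
δp/p = √(0.00578) = 0.0760
p = 82.91 kg·m/s, so δp = 0.0760 × 82.91 = 6.30 kg·m/s.

6.30 kg·m/s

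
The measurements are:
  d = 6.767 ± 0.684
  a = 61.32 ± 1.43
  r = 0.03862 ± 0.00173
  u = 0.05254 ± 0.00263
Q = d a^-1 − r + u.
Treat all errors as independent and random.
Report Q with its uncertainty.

Let p = d·a^-1 = 0.1104. δp/p = √((1·δd/d)² + (-1·δa/a)²) = √(0.0102 + 0.000544) = 0.104, so δp = 0.0114.
Q = p − r + u: δQ = √(δp² + δr² + δu²) = √(0.000131 + 2.99e-06 + 6.92e-06) = 0.0119
Q = 0.1243.

0.1243 ± 0.0119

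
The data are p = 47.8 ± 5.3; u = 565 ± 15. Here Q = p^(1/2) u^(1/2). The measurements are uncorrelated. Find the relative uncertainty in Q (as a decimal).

Since Q is a product/quotient, work with relative uncertainties:
  (½·δp/p)² = (0.5×0.111)² = 0.00307;  (½·δu/u)² = (0.5×0.0265)² = 0.000176
δQ/Q = √(0.00325) = 0.0570

0.0570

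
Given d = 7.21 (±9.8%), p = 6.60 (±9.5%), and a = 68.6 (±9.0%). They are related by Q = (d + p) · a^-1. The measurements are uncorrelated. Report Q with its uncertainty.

Let u = d + p = 13.8. δu = √(δd² + δp²) = √(0.499 + 0.393) = 0.945, so δu/u = 0.0684.
Q is then a monomial in u, a:
δQ/Q = √((δu/u)² + (-1·δa/a)²) = √(0.00468 + 0.00810) = 0.113
Q = 0.201, so δQ = 0.113 × 0.201 = 0.0228.

0.201 ± 0.0228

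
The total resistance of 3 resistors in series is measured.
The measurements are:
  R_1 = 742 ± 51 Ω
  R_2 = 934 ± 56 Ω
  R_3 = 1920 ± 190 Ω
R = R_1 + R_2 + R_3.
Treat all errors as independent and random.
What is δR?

205 Ω

Sums and differences: (δR)² = Σ (cᵢ δxᵢ)².
  (δR_1)² = 2600;  (δR_2)² = 3140;  (δR_3)² = 36100
δR = √(41800) = 205 Ω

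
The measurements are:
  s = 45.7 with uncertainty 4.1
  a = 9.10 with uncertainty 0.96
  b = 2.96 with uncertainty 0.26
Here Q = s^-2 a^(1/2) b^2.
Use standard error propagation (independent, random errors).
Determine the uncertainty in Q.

0.00325

Products/powers → add relative errors in quadrature, weighted by exponent:
  (-2·δs/s)² = (-2×0.0897)² = 0.0322;  (½·δa/a)² = (0.5×0.105)² = 0.00278;  (2·δb/b)² = (2×0.0878)² = 0.0309
δQ/Q = √(0.0658) = 0.257
Q = 0.0127, so δQ = 0.257 × 0.0127 = 0.00325.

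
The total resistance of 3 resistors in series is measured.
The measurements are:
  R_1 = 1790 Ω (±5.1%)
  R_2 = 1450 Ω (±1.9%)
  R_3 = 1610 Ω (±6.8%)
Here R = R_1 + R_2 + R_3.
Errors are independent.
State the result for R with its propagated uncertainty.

4850 ± 145 Ω

Sums and differences: (δR)² = Σ (cᵢ δxᵢ)².
  (δR_1)² = 8330;  (δR_2)² = 759;  (δR_3)² = 12000
δR = √(21100) = 145 Ω
R = 4850 Ω.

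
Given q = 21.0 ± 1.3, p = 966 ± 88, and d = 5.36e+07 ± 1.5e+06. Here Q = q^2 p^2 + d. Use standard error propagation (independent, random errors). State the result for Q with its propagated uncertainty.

Let w = q^2·p^2 = 4.12e+08. δw/w = √((2·δq/q)² + (2·δp/p)²) = √(0.0153 + 0.0332) = 0.220, so δw = 9.07e+07.
Q = w + d: δQ = √(δw² + δd²) = √(8.22e+15 + 2.25e+12) = 9.07e+07
Q = 4.65e+08.

(4.65 ± 0.907) × 10^8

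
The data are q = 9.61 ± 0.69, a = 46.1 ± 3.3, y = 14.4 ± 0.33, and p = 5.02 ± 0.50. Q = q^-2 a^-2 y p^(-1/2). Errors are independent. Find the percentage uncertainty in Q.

21.0%

Since Q is a product/quotient, work with relative uncertainties:
  (-2·δq/q)² = (-2×0.0718)² = 0.0206;  (-2·δa/a)² = (-2×0.0716)² = 0.0205;  (1·δy/y)² = (1×0.0229)² = 0.000525;  (−½·δp/p)² = (-0.5×0.0996)² = 0.00248
δQ/Q = √(0.0441) = 0.210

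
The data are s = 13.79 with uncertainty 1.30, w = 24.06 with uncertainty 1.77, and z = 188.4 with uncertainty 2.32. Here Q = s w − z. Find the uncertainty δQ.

39.7

Let p = s·w = 331.8. δp/p = √((1·δs/s)² + (1·δw/w)²) = √(0.00889 + 0.00541) = 0.120, so δp = 39.7.
Q = p − z: δQ = √(δp² + δz²) = √(1570 + 5.38) = 39.7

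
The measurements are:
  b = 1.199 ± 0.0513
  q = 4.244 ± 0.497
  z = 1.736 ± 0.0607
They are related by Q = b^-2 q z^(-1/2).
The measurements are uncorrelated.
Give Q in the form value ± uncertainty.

2.241 ± 0.327

For a monomial Q ∝ b^-2, q, z^(-1/2), fractional errors add in quadrature:
  (-2·δb/b)² = (-2×0.0428)² = 0.00732;  (1·δq/q)² = (1×0.117)² = 0.0137;  (−½·δz/z)² = (-0.5×0.0350)² = 0.000306
δQ/Q = √(0.0213) = 0.146
Q = 2.241, so δQ = 0.146 × 2.241 = 0.327.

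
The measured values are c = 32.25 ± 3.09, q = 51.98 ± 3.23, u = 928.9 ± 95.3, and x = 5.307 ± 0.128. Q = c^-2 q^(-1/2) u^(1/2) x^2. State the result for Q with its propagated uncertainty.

0.1145 ± 0.0236

Relative error in a monomial: (δQ/Q)² = Σ (nᵢ · δxᵢ/xᵢ)².
  (-2·δc/c)² = (-2×0.0958)² = 0.0367;  (−½·δq/q)² = (-0.5×0.0621)² = 0.000965;  (½·δu/u)² = (0.5×0.103)² = 0.00263;  (2·δx/x)² = (2×0.0241)² = 0.00233
δQ/Q = √(0.0426) = 0.207
Q = 0.1145, so δQ = 0.207 × 0.1145 = 0.0236.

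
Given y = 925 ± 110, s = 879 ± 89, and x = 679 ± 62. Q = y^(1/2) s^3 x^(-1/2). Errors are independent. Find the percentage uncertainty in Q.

31.3%

Relative error in a monomial: (δQ/Q)² = Σ (nᵢ · δxᵢ/xᵢ)².
  (½·δy/y)² = (0.5×0.119)² = 0.00354;  (3·δs/s)² = (3×0.101)² = 0.0923;  (−½·δx/x)² = (-0.5×0.0913)² = 0.00208
δQ/Q = √(0.0979) = 0.313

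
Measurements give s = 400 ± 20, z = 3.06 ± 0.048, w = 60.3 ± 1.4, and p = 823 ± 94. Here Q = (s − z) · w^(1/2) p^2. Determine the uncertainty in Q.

4.89e+08

Let u = s − z = 397. δu = √(δs² + δz²) = √(400 + 0.00230) = 20.0, so δu/u = 0.0504.
Q is then a monomial in u, w, p:
δQ/Q = √((δu/u)² + (½·δw/w)² + (2·δp/p)²) = √(0.00254 + 0.000135 + 0.0522) = 0.234
Q = 2.09e+09, so δQ = 0.234 × 2.09e+09 = 4.89e+08.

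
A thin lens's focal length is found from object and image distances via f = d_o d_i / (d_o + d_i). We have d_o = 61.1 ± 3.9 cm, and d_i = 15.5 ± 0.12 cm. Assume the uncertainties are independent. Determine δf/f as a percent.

1.43%

∂f/∂d_o = (d_i/(d_o+d_i))² = 0.0409;  ∂f/∂d_i = (d_o/(d_o+d_i))² = 0.636
δf = √((∂f/∂d_o · δd_o)² + (∂f/∂d_i · δd_i)²) = √(0.0255 + 0.00583) = 0.177 cm
f = 12.4 cm, so δf/f = 0.177/12.4 = 0.0143.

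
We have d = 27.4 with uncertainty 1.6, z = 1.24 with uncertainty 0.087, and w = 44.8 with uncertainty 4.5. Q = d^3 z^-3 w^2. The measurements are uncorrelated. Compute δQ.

7.35e+06

For a monomial Q ∝ d^3, z^-3, w^2, fractional errors add in quadrature:
  (3·δd/d)² = (3×0.0584)² = 0.0307;  (-3·δz/z)² = (-3×0.0702)² = 0.0443;  (2·δw/w)² = (2×0.100)² = 0.0404
δQ/Q = √(0.115) = 0.340
Q = 2.17e+07, so δQ = 0.340 × 2.17e+07 = 7.35e+06.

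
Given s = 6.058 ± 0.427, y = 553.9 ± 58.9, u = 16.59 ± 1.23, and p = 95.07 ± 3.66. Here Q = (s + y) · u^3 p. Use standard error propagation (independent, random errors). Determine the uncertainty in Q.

6.05e+07

Let w = s + y = 560.0. δw = √(δs² + δy²) = √(0.182 + 3470) = 58.9, so δw/w = 0.105.
Q is then a monomial in w, u, p:
δQ/Q = √((δw/w)² + (3·δu/u)² + (1·δp/p)²) = √(0.0111 + 0.0495 + 0.00148) = 0.249
Q = 2.431e+08, so δQ = 0.249 × 2.431e+08 = 6.05e+07.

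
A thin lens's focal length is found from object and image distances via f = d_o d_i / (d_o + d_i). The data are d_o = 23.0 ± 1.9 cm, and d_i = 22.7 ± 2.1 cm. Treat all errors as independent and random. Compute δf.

∂f/∂d_o = (d_i/(d_o+d_i))² = 0.247;  ∂f/∂d_i = (d_o/(d_o+d_i))² = 0.253
δf = √((∂f/∂d_o · δd_o)² + (∂f/∂d_i · δd_i)²) = √(0.220 + 0.283) = 0.709 cm

0.709 cm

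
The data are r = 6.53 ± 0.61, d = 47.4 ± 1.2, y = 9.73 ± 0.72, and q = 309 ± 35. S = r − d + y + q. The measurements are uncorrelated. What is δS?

Each term contributes (cᵢ δxᵢ)² to (δS)²:
  (δr)² = 0.372;  (δd)² = 1.44;  (δy)² = 0.518;  (δq)² = 1220
δS = √(1230) = 35.0

35.0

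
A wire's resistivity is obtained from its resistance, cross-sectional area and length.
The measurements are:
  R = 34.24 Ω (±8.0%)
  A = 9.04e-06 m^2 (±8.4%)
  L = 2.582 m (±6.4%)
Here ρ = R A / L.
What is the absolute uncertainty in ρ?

1.59e-05 Ω·m

Since ρ is a product/quotient, work with relative uncertainties:
  (1·δR/R)² = (1×0.0800)² = 0.00640;  (1·δA/A)² = (1×0.0840)² = 0.00706;  (-1·δL/L)² = (-1×0.0640)² = 0.00410
δρ/ρ = √(0.0176) = 0.132
ρ = 0.0001199 Ω·m, so δρ = 0.132 × 0.0001199 = 1.59e-05 Ω·m.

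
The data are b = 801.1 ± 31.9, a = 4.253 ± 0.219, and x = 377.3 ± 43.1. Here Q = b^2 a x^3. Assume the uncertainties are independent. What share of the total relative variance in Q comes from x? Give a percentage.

92.9%

(δQ/Q)² = (2·δb/b)² + (1·δa/a)² + (3·δx/x)²
  b term: (2×0.0398)² = 0.00634
  a term: (1×0.0515)² = 0.00265
  x term: (3×0.114)² = 0.117
Total = 0.126. Share from x = 0.117/0.126 = 0.929.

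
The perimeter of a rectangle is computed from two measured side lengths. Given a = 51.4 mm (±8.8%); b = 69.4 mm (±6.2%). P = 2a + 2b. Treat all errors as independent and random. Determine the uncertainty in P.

12.5 mm

Sums and differences: (δP)² = Σ (cᵢ δxᵢ)².
  (2·δa)² = 81.8;  (2·δb)² = 74.1
δP = √(156) = 12.5 mm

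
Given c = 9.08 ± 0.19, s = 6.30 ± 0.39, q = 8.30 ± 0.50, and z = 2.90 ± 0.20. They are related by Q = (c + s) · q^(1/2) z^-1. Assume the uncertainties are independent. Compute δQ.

Let u = c + s = 15.4. δu = √(δc² + δs²) = √(0.0361 + 0.152) = 0.434, so δu/u = 0.0282.
Q is then a monomial in u, q, z:
δQ/Q = √((δu/u)² + (½·δq/q)² + (-1·δz/z)²) = √(0.000796 + 0.000907 + 0.00476) = 0.0804
Q = 15.3, so δQ = 0.0804 × 15.3 = 1.23.

1.23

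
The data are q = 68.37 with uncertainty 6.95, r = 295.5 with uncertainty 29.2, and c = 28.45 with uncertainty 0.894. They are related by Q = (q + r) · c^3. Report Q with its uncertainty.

Let u = q + r = 363.9. δu = √(δq² + δr²) = √(48.3 + 853) = 30.0, so δu/u = 0.0825.
Q is then a monomial in u, c:
δQ/Q = √((δu/u)² + (3·δc/c)²) = √(0.00680 + 0.00889) = 0.125
Q = 8.379e+06, so δQ = 0.125 × 8.379e+06 = 1.05e+06.

(8.379 ± 1.05) × 10^6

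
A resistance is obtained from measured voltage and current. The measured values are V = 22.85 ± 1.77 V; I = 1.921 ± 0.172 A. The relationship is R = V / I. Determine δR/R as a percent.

11.8%

R is a product of powers, so relative uncertainties combine in quadrature:
  (1·δV/V)² = (1×0.0775)² = 0.00600;  (-1·δI/I)² = (-1×0.0895)² = 0.00802
δR/R = √(0.0140) = 0.118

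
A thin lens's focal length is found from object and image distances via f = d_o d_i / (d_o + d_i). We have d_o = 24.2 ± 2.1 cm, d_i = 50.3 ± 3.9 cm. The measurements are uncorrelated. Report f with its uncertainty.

16.3 ± 1.04 cm

∂f/∂d_o = (d_i/(d_o+d_i))² = 0.456;  ∂f/∂d_i = (d_o/(d_o+d_i))² = 0.106
δf = √((∂f/∂d_o · δd_o)² + (∂f/∂d_i · δd_i)²) = √(0.916 + 0.169) = 1.04 cm
f = 16.3 cm.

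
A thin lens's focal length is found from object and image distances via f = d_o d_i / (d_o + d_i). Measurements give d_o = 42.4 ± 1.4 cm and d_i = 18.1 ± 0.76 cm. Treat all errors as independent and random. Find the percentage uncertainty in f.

3.10%

∂f/∂d_o = (d_i/(d_o+d_i))² = 0.0895;  ∂f/∂d_i = (d_o/(d_o+d_i))² = 0.491
δf = √((∂f/∂d_o · δd_o)² + (∂f/∂d_i · δd_i)²) = √(0.0157 + 0.139) = 0.394 cm
f = 12.7 cm, so δf/f = 0.394/12.7 = 0.0310.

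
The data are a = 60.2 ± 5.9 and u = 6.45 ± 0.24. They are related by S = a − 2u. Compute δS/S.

0.125

Each term contributes (cᵢ δxᵢ)² to (δS)²:
  (δa)² = 34.8;  (2·δu)² = 0.230
δS = √(35.0) = 5.92
S = 47.3, so δS/S = 5.92/47.3 = 0.125.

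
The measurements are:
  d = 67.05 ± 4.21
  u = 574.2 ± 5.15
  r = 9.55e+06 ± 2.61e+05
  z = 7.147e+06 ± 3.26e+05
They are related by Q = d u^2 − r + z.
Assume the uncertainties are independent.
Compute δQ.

1.5e+06

Let p = d·u^2 = 2.211e+07. δp/p = √((1·δd/d)² + (2·δu/u)²) = √(0.00394 + 0.000322) = 0.0653, so δp = 1.44e+06.
Q = p − r + z: δQ = √(δp² + δr² + δz²) = √(2.08e+12 + 6.81e+10 + 1.06e+11) = 1.5e+06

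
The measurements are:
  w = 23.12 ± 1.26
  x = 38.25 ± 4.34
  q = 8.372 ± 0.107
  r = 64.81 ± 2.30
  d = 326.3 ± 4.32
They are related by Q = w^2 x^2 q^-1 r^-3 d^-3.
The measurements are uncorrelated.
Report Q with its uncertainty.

(9.877 ± 2.73) × 10^-9

Each factor contributes (exponent × relative error)² to (δQ/Q)²:
  (2·δw/w)² = (2×0.0545)² = 0.0119;  (2·δx/x)² = (2×0.113)² = 0.0515;  (-1·δq/q)² = (-1×0.0128)² = 0.000163;  (-3·δr/r)² = (-3×0.0355)² = 0.0113;  (-3·δd/d)² = (-3×0.0132)² = 0.00158
δQ/Q = √(0.0765) = 0.277
Q = 9.877e-09, so δQ = 0.277 × 9.877e-09 = 2.73e-09.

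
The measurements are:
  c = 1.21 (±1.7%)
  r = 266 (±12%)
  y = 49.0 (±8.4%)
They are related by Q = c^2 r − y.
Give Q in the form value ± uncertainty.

Let p = c^2·r = 389. δp/p = √((2·δc/c)² + (1·δr/r)²) = √(0.00116 + 0.0144) = 0.125, so δp = 48.6.
Q = p − y: δQ = √(δp² + δy²) = √(2360 + 16.9) = 48.7
Q = 340.

340 ± 48.7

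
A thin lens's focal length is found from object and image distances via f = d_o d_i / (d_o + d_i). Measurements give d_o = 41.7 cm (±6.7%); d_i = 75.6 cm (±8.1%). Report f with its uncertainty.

∂f/∂d_o = (d_i/(d_o+d_i))² = 0.415;  ∂f/∂d_i = (d_o/(d_o+d_i))² = 0.126
δf = √((∂f/∂d_o · δd_o)² + (∂f/∂d_i · δd_i)²) = √(1.35 + 0.599) = 1.39 cm
f = 26.9 cm.

26.9 ± 1.39 cm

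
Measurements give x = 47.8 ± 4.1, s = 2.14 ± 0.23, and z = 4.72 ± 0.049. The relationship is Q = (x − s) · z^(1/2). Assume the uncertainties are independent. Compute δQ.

Let u = x − s = 45.7. δu = √(δx² + δs²) = √(16.8 + 0.0529) = 4.11, so δu/u = 0.0899.
Q is then a monomial in u, z:
δQ/Q = √((δu/u)² + (½·δz/z)²) = √(0.00809 + 2.69e-05) = 0.0901
Q = 99.2, so δQ = 0.0901 × 99.2 = 8.94.

8.94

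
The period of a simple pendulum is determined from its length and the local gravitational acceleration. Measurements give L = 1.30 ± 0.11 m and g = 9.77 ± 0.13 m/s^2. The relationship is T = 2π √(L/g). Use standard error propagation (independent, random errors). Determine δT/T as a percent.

Relative error in a monomial: (δT/T)² = Σ (nᵢ · δxᵢ/xᵢ)².
  (½·δL/L)² = (0.5×0.0846)² = 0.00179;  (−½·δg/g)² = (-0.5×0.0133)² = 4.43e-05
δT/T = √(0.00183) = 0.0428

4.28%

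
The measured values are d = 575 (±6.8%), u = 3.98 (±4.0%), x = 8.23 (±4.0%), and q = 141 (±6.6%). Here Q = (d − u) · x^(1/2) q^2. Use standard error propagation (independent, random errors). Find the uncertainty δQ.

4.89e+06

Let w = d − u = 571. δw = √(δd² + δu²) = √(1530 + 0.0253) = 39.1, so δw/w = 0.0685.
Q is then a monomial in w, x, q:
δQ/Q = √((δw/w)² + (½·δx/x)² + (2·δq/q)²) = √(0.00469 + 0.000400 + 0.0174) = 0.150
Q = 3.26e+07, so δQ = 0.150 × 3.26e+07 = 4.89e+06.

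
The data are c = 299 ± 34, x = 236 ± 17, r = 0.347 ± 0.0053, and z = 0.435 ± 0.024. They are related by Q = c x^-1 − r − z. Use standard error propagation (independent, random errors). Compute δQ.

0.172

Let p = c·x^-1 = 1.27. δp/p = √((1·δc/c)² + (-1·δx/x)²) = √(0.0129 + 0.00519) = 0.135, so δp = 0.171.
Q = p − r − z: δQ = √(δp² + δr² + δz²) = √(0.0291 + 2.81e-05 + 0.000576) = 0.172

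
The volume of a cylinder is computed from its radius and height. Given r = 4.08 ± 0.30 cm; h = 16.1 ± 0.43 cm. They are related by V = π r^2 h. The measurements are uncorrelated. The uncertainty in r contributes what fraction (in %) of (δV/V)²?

(δV/V)² = (2·δr/r)² + (1·δh/h)²
  r term: (2×0.0735)² = 0.0216
  h term: (1×0.0267)² = 0.000713
Total = 0.0223. Share from r = 0.0216/0.0223 = 0.968.

96.8%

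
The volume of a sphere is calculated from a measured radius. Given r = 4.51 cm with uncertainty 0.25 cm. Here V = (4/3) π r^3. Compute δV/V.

0.166

V is a product of powers, so relative uncertainties combine in quadrature:
  (3·δr/r)² = (3×0.0554)² = 0.0277
δV/V = √(0.0277) = 0.166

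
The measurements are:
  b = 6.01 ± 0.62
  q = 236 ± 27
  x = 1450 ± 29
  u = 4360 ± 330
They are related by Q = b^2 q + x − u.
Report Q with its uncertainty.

5610 ± 2040

Let p = b^2·q = 8520. δp/p = √((2·δb/b)² + (1·δq/q)²) = √(0.0426 + 0.0131) = 0.236, so δp = 2010.
Q = p + x − u: δQ = √(δp² + δx² + δu²) = √(4.04e+06 + 841 + 1.09e+05) = 2040
Q = 5610.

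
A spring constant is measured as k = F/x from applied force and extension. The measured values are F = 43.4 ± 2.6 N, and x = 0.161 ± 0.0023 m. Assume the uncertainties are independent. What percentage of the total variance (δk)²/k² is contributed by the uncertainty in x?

(δk/k)² = (1·δF/F)² + (-1·δx/x)²
  F term: (1×0.0599)² = 0.00359
  x term: (-1×0.0143)² = 0.000204
Total = 0.00379. Share from x = 0.000204/0.00379 = 0.0538.

5.38%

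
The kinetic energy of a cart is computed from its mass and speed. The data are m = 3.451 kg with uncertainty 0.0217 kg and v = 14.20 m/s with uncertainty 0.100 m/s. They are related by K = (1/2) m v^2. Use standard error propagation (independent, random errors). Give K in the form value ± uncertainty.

347.9 ± 5.37 J

Products/powers → add relative errors in quadrature, weighted by exponent:
  (1·δm/m)² = (1×0.00629)² = 3.95e-05;  (2·δv/v)² = (2×0.00704)² = 0.000198
δK/K = √(0.000238) = 0.0154
K = 347.9 J, so δK = 0.0154 × 347.9 = 5.37 J.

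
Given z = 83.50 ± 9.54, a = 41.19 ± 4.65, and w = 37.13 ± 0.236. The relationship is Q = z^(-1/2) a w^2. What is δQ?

Products/powers → add relative errors in quadrature, weighted by exponent:
  (−½·δz/z)² = (-0.5×0.114)² = 0.00326;  (1·δa/a)² = (1×0.113)² = 0.0127;  (2·δw/w)² = (2×0.00636)² = 0.000162
δQ/Q = √(0.0162) = 0.127
Q = 6214, so δQ = 0.127 × 6214 = 790.

790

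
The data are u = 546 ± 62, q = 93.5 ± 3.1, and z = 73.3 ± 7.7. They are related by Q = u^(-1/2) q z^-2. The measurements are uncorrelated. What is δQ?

Since Q is a product/quotient, work with relative uncertainties:
  (−½·δu/u)² = (-0.5×0.114)² = 0.00322;  (1·δq/q)² = (1×0.0332)² = 0.00110;  (-2·δz/z)² = (-2×0.105)² = 0.0441
δQ/Q = √(0.0485) = 0.220
Q = 0.000745, so δQ = 0.220 × 0.000745 = 0.000164.

0.000164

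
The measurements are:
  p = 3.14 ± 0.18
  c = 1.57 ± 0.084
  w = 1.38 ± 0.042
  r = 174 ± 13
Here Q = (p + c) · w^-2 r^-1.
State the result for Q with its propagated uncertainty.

0.0142 ± 0.00150

Let u = p + c = 4.71. δu = √(δp² + δc²) = √(0.0324 + 0.00706) = 0.199, so δu/u = 0.0422.
Q is then a monomial in u, w, r:
δQ/Q = √((δu/u)² + (-2·δw/w)² + (-1·δr/r)²) = √(0.00178 + 0.00371 + 0.00558) = 0.105
Q = 0.0142, so δQ = 0.105 × 0.0142 = 0.00150.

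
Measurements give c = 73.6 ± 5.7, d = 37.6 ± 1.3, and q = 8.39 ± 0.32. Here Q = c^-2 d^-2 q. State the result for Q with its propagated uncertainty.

Since Q is a product/quotient, work with relative uncertainties:
  (-2·δc/c)² = (-2×0.0774)² = 0.0240;  (-2·δd/d)² = (-2×0.0346)² = 0.00478;  (1·δq/q)² = (1×0.0381)² = 0.00145
δQ/Q = √(0.0302) = 0.174
Q = 1.1e-06, so δQ = 0.174 × 1.1e-06 = 1.9e-07.

(1.10 ± 0.190) × 10^-6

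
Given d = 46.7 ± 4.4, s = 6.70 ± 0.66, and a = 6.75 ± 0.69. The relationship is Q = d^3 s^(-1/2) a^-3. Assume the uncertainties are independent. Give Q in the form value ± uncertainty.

128 ± 53.7

Since Q is a product/quotient, work with relative uncertainties:
  (3·δd/d)² = (3×0.0942)² = 0.0799;  (−½·δs/s)² = (-0.5×0.0985)² = 0.00243;  (-3·δa/a)² = (-3×0.102)² = 0.0940
δQ/Q = √(0.176) = 0.420
Q = 128, so δQ = 0.420 × 128 = 53.7.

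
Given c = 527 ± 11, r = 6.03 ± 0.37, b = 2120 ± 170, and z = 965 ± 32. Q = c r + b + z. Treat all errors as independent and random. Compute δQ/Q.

0.0429

Let p = c·r = 3180. δp/p = √((1·δc/c)² + (1·δr/r)²) = √(0.000436 + 0.00377) = 0.0648, so δp = 206.
Q = p + b + z: δQ = √(δp² + δb² + δz²) = √(42400 + 28900 + 1020) = 269
Q = 6260, so δQ/Q = 269/6260 = 0.0429.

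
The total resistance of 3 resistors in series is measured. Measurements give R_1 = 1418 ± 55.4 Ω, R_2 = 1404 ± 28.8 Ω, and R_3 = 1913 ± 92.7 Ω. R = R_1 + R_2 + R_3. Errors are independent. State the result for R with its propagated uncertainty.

4735 ± 112 Ω

Each term contributes (cᵢ δxᵢ)² to (δR)²:
  (δR_1)² = 3070;  (δR_2)² = 829;  (δR_3)² = 8590
δR = √(12500) = 112 Ω
R = 4735 Ω.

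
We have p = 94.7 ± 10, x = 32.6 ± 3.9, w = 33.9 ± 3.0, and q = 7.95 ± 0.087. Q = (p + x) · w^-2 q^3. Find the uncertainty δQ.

11.1

Let u = p + x = 127. δu = √(δp² + δx²) = √(100 + 15.2) = 10.7, so δu/u = 0.0843.
Q is then a monomial in u, w, q:
δQ/Q = √((δu/u)² + (-2·δw/w)² + (3·δq/q)²) = √(0.00711 + 0.0313 + 0.00108) = 0.199
Q = 55.7, so δQ = 0.199 × 55.7 = 11.1.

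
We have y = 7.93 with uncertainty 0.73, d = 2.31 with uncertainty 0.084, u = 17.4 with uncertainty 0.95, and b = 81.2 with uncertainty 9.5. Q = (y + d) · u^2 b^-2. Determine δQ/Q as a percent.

Let w = y + d = 10.2. δw = √(δy² + δd²) = √(0.533 + 0.00706) = 0.735, so δw/w = 0.0718.
Q is then a monomial in w, u, b:
δQ/Q = √((δw/w)² + (2·δu/u)² + (-2·δb/b)²) = √(0.00515 + 0.0119 + 0.0548) = 0.268

26.8%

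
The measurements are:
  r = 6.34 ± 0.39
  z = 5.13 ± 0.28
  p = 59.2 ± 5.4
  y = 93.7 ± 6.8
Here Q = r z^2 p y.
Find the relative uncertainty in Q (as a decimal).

0.171

Products/powers → add relative errors in quadrature, weighted by exponent:
  (1·δr/r)² = (1×0.0615)² = 0.00378;  (2·δz/z)² = (2×0.0546)² = 0.0119;  (1·δp/p)² = (1×0.0912)² = 0.00832;  (1·δy/y)² = (1×0.0726)² = 0.00527
δQ/Q = √(0.0293) = 0.171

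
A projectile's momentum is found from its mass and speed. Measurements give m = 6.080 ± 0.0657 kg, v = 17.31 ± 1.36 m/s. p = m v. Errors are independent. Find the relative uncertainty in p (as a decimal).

p is a product of powers, so relative uncertainties combine in quadrature:
  (1·δm/m)² = (1×0.0108)² = 0.000117;  (1·δv/v)² = (1×0.0786)² = 0.00617
δp/p = √(0.00629) = 0.0793

0.0793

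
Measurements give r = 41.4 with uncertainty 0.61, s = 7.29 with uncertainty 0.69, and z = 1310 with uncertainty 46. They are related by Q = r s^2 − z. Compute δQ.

Let p = r·s^2 = 2200. δp/p = √((1·δr/r)² + (2·δs/s)²) = √(0.000217 + 0.0358) = 0.190, so δp = 418.
Q = p − z: δQ = √(δp² + δz²) = √(1.75e+05 + 2120) = 420

420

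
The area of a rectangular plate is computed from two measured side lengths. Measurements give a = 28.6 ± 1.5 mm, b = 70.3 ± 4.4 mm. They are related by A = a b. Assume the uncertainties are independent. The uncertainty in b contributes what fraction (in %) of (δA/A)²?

(δA/A)² = (1·δa/a)² + (1·δb/b)²
  a term: (1×0.0524)² = 0.00275
  b term: (1×0.0626)² = 0.00392
Total = 0.00667. Share from b = 0.00392/0.00667 = 0.587.

58.7%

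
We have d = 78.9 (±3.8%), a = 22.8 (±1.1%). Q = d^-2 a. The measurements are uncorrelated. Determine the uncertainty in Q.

0.000281

Each factor contributes (exponent × relative error)² to (δQ/Q)²:
  (-2·δd/d)² = (-2×0.0380)² = 0.00578;  (1·δa/a)² = (1×0.0110)² = 0.000121
δQ/Q = √(0.00590) = 0.0768
Q = 0.00366, so δQ = 0.0768 × 0.00366 = 0.000281.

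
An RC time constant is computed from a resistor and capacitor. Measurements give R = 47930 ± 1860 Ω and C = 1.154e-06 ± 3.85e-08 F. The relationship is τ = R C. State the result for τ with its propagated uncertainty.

Since τ is a product/quotient, work with relative uncertainties:
  (1·δR/R)² = (1×0.0388)² = 0.00151;  (1·δC/C)² = (1×0.0334)² = 0.00111
δτ/τ = √(0.00262) = 0.0512
τ = 0.05531 s, so δτ = 0.0512 × 0.05531 = 0.00283 s.

0.05531 ± 0.00283 s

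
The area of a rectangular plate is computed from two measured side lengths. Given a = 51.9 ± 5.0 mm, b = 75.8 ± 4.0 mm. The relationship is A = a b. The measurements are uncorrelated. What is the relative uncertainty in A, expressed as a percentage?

11.0%

Relative error in a monomial: (δA/A)² = Σ (nᵢ · δxᵢ/xᵢ)².
  (1·δa/a)² = (1×0.0963)² = 0.00928;  (1·δb/b)² = (1×0.0528)² = 0.00278
δA/A = √(0.0121) = 0.110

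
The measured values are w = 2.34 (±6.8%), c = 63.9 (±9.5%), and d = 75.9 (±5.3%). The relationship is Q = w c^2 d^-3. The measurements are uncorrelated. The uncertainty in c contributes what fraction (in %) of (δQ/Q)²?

(δQ/Q)² = (1·δw/w)² + (2·δc/c)² + (-3·δd/d)²
  w term: (1×0.0680)² = 0.00462
  c term: (2×0.0950)² = 0.0361
  d term: (-3×0.0530)² = 0.0253
Total = 0.0660. Share from c = 0.0361/0.0660 = 0.547.

54.7%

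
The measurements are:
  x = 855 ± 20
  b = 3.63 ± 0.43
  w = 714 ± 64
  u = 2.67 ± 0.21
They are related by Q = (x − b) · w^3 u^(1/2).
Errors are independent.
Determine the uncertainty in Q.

Let h = x − b = 851. δh = √(δx² + δb²) = √(400 + 0.185) = 20.0, so δh/h = 0.0235.
Q is then a monomial in h, w, u:
δQ/Q = √((δh/h)² + (3·δw/w)² + (½·δu/u)²) = √(0.000552 + 0.0723 + 0.00155) = 0.273
Q = 5.06e+11, so δQ = 0.273 × 5.06e+11 = 1.38e+11.

1.38e+11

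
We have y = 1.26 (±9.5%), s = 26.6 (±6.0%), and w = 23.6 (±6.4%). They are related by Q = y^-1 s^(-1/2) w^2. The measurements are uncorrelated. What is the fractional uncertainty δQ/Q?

0.162

Products/powers → add relative errors in quadrature, weighted by exponent:
  (-1·δy/y)² = (-1×0.0950)² = 0.00903;  (−½·δs/s)² = (-0.5×0.0600)² = 0.000900;  (2·δw/w)² = (2×0.0640)² = 0.0164
δQ/Q = √(0.0263) = 0.162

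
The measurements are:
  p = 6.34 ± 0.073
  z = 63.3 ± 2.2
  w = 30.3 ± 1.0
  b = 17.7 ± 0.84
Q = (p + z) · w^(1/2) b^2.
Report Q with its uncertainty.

Let u = p + z = 69.6. δu = √(δp² + δz²) = √(0.00533 + 4.84) = 2.20, so δu/u = 0.0316.
Q is then a monomial in u, w, b:
δQ/Q = √((δu/u)² + (½·δw/w)² + (2·δb/b)²) = √(0.000999 + 0.000272 + 0.00901) = 0.101
Q = 1.2e+05, so δQ = 0.101 × 1.2e+05 = 12200.

(1.20 ± 0.122) × 10^5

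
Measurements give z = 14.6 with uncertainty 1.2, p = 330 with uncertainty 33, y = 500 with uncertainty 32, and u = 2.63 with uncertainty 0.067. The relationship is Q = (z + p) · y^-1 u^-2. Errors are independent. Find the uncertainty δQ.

0.0126

Let w = z + p = 345. δw = √(δz² + δp²) = √(1.44 + 1090) = 33.0, so δw/w = 0.0958.
Q is then a monomial in w, y, u:
δQ/Q = √((δw/w)² + (-1·δy/y)² + (-2·δu/u)²) = √(0.00918 + 0.00410 + 0.00260) = 0.126
Q = 0.0996, so δQ = 0.126 × 0.0996 = 0.0126.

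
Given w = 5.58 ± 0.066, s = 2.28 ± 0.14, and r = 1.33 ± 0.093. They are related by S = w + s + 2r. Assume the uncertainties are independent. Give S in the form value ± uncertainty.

For a sum/difference, combine absolute errors in quadrature:
  (δw)² = 0.00436;  (δs)² = 0.0196;  (2·δr)² = 0.0346
δS = √(0.0586) = 0.242
S = 10.5.

10.5 ± 0.242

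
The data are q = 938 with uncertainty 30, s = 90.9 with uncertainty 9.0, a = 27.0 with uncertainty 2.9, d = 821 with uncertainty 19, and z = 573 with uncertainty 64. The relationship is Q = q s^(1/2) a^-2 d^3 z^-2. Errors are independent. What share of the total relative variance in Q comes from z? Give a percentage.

47.8%

(δQ/Q)² = (1·δq/q)² + (½·δs/s)² + (-2·δa/a)² + (3·δd/d)² + (-2·δz/z)²
  q term: (1×0.0320)² = 0.00102
  s term: (0.5×0.0990)² = 0.00245
  a term: (-2×0.107)² = 0.0461
  d term: (3×0.0231)² = 0.00482
  z term: (-2×0.112)² = 0.0499
Total = 0.104. Share from z = 0.0499/0.104 = 0.478.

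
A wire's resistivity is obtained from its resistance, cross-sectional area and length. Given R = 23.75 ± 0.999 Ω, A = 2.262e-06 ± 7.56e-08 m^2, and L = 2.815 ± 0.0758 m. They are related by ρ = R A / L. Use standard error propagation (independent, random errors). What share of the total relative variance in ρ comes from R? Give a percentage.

(δρ/ρ)² = (1·δR/R)² + (1·δA/A)² + (-1·δL/L)²
  R term: (1×0.0421)² = 0.00177
  A term: (1×0.0334)² = 0.00112
  L term: (-1×0.0269)² = 0.000725
Total = 0.00361. Share from R = 0.00177/0.00361 = 0.490.

49.0%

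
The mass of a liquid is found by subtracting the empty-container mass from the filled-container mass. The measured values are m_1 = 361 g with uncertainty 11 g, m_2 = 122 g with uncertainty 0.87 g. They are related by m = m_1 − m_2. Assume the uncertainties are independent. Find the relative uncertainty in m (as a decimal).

0.0462

Absolute uncertainties add in quadrature for a linear combination:
  (δm_1)² = 121;  (δm_2)² = 0.757
δm = √(122) = 11.0 g
m = 239 g, so δm/m = 11.0/239 = 0.0462.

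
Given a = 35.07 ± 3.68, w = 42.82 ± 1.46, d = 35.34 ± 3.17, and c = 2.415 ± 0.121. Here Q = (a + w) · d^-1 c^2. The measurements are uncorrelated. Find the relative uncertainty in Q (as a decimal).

Let u = a + w = 77.89. δu = √(δa² + δw²) = √(13.5 + 2.13) = 3.96, so δu/u = 0.0508.
Q is then a monomial in u, d, c:
δQ/Q = √((δu/u)² + (-1·δd/d)² + (2·δc/c)²) = √(0.00258 + 0.00805 + 0.0100) = 0.144

0.144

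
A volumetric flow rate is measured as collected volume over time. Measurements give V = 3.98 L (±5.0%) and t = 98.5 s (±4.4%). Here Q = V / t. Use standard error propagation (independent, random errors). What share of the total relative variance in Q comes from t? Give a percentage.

43.6%

(δQ/Q)² = (1·δV/V)² + (-1·δt/t)²
  V term: (1×0.0500)² = 0.00250
  t term: (-1×0.0440)² = 0.00194
Total = 0.00444. Share from t = 0.00194/0.00444 = 0.436.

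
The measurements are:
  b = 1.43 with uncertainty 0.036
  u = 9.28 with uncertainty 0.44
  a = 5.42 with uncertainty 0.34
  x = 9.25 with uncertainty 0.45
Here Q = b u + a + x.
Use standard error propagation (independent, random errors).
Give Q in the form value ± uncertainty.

27.9 ± 0.909

Let p = b·u = 13.3. δp/p = √((1·δb/b)² + (1·δu/u)²) = √(0.000634 + 0.00225) = 0.0537, so δp = 0.712.
Q = p + a + x: δQ = √(δp² + δa² + δx²) = √(0.508 + 0.116 + 0.203) = 0.909
Q = 27.9.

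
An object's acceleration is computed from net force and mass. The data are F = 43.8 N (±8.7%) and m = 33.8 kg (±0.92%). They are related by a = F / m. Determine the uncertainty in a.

Each factor contributes (exponent × relative error)² to (δa/a)²:
  (1·δF/F)² = (1×0.0870)² = 0.00757;  (-1·δm/m)² = (-1×0.00920)² = 8.46e-05
δa/a = √(0.00765) = 0.0875
a = 1.30 m/s^2, so δa = 0.0875 × 1.30 = 0.113 m/s^2.

0.113 m/s^2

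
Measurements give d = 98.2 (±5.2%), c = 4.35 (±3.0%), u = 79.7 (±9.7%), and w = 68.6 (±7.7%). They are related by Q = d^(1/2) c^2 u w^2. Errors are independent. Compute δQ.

Each factor contributes (exponent × relative error)² to (δQ/Q)²:
  (½·δd/d)² = (0.5×0.0520)² = 0.000676;  (2·δc/c)² = (2×0.0300)² = 0.00360;  (1·δu/u)² = (1×0.0970)² = 0.00941;  (2·δw/w)² = (2×0.0770)² = 0.0237
δQ/Q = √(0.0374) = 0.193
Q = 7.03e+07, so δQ = 0.193 × 7.03e+07 = 1.36e+07.

1.36e+07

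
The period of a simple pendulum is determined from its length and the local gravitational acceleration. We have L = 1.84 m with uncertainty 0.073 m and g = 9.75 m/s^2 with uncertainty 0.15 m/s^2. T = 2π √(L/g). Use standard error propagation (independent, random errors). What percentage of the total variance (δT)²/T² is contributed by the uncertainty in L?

(δT/T)² = (½·δL/L)² + (−½·δg/g)²
  L term: (0.5×0.0397)² = 0.000394
  g term: (-0.5×0.0154)² = 5.92e-05
Total = 0.000453. Share from L = 0.000394/0.000453 = 0.869.

86.9%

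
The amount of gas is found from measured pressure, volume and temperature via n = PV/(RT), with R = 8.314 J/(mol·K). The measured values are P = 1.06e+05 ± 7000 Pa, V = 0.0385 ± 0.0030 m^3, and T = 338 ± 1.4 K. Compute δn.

0.148 mol

For a monomial n ∝ P, V, T^-1, fractional errors add in quadrature:
  (1·δP/P)² = (1×0.0660)² = 0.00436;  (1·δV/V)² = (1×0.0779)² = 0.00607;  (-1·δT/T)² = (-1×0.00414)² = 1.72e-05
δn/n = √(0.0104) = 0.102
n = 1.45 mol, so δn = 0.102 × 1.45 = 0.148 mol.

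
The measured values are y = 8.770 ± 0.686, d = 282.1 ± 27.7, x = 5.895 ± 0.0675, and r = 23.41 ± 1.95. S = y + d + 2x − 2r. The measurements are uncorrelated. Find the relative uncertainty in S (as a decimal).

0.109

Absolute uncertainties add in quadrature for a linear combination:
  (δy)² = 0.471;  (δd)² = 767;  (2·δx)² = 0.0182;  (2·δr)² = 15.2
δS = √(783) = 28.0
S = 255.8, so δS/S = 28.0/255.8 = 0.109.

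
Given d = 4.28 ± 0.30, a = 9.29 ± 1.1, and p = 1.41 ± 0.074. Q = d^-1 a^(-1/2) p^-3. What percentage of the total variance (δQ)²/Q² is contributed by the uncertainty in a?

(δQ/Q)² = (-1·δd/d)² + (−½·δa/a)² + (-3·δp/p)²
  d term: (-1×0.0701)² = 0.00491
  a term: (-0.5×0.118)² = 0.00351
  p term: (-3×0.0525)² = 0.0248
Total = 0.0332. Share from a = 0.00351/0.0332 = 0.106.

10.6%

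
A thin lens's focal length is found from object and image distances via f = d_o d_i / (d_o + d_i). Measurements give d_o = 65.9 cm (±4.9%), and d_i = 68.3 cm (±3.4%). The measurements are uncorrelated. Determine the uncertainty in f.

∂f/∂d_o = (d_i/(d_o+d_i))² = 0.259;  ∂f/∂d_i = (d_o/(d_o+d_i))² = 0.241
δf = √((∂f/∂d_o · δd_o)² + (∂f/∂d_i · δd_i)²) = √(0.700 + 0.314) = 1.01 cm

1.01 cm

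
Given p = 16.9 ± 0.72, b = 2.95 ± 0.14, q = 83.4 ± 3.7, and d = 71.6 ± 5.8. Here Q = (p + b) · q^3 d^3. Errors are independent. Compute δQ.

1.18e+12

Let u = p + b = 19.8. δu = √(δp² + δb²) = √(0.518 + 0.0196) = 0.733, so δu/u = 0.0370.
Q is then a monomial in u, q, d:
δQ/Q = √((δu/u)² + (3·δq/q)² + (3·δd/d)²) = √(0.00137 + 0.0177 + 0.0591) = 0.280
Q = 4.23e+12, so δQ = 0.280 × 4.23e+12 = 1.18e+12.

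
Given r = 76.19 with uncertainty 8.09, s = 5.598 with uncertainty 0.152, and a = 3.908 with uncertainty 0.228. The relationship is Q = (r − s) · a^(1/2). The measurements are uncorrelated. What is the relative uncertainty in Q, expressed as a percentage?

11.8%

Let u = r − s = 70.59. δu = √(δr² + δs²) = √(65.4 + 0.0231) = 8.09, so δu/u = 0.115.
Q is then a monomial in u, a:
δQ/Q = √((δu/u)² + (½·δa/a)²) = √(0.0131 + 0.000851) = 0.118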